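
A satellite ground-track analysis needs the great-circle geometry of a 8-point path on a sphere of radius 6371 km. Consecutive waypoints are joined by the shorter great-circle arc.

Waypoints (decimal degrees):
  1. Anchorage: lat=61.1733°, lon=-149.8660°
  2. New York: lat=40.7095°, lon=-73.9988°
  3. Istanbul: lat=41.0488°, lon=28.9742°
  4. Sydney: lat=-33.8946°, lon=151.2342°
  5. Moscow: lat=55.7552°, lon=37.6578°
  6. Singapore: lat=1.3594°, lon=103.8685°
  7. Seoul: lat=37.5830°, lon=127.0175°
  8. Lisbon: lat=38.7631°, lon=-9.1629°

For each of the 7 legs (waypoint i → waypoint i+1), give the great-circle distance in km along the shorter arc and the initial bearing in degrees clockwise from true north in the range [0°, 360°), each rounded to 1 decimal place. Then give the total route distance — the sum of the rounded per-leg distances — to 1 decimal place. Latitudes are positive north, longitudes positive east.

Leg 1: φ1=1.0676755, φ2=0.7105148, Δφ=-0.3571607, Δλ=1.3241324 rad; a=sin²(Δφ/2)+cosφ1·cosφ2·sin²(Δλ/2)=0.1696780207; c=2·atan2(√a, √(1-a))=0.849120078; dist=6371·c=5409.744 ≈ 5409.7 km; running total=5409.7 km
Leg 1 bearing: y=sinΔλ·cosφ2=0.73508257, x=cosφ1·sinφ2-sinφ1·cosφ2·cosΔλ=0.15232591; θ=atan2(y, x)=78.2927° ≈ 78.3°
Leg 2: φ1=0.7105148, φ2=0.7164367, Δφ=0.0059219, Δλ=1.7972179 rad; a=sin²(Δφ/2)+cosφ1·cosφ2·sin²(Δλ/2)=0.3500088666; c=2·atan2(√a, √(1-a))=1.266122262; dist=6371·c=8066.465 ≈ 8066.5 km; running total=13476.2 km
Leg 2 bearing: y=sinΔλ·cosφ2=0.73490156, x=cosφ1·sinφ2-sinφ1·cosφ2·cosΔλ=0.60821899; θ=atan2(y, x)=50.3882° ≈ 50.4°
Leg 3: φ1=0.7164367, φ2=-0.5915724, Δφ=-1.3080091, Δλ=2.1338395 rad; a=sin²(Δφ/2)+cosφ1·cosφ2·sin²(Δλ/2)=0.8501762628; c=2·atan2(√a, √(1-a))=2.346687578; dist=6371·c=14950.747 ≈ 14950.7 km; running total=28426.9 km
Leg 3 bearing: y=sinΔλ·cosφ2=0.70193162, x=cosφ1·sinφ2-sinφ1·cosφ2·cosΔλ=-0.12960842; θ=atan2(y, x)=100.4616° ≈ 100.5°
Leg 4: φ1=-0.5915724, φ2=0.9731118, Δφ=1.5646842, Δλ=-1.9822821 rad; a=sin²(Δφ/2)+cosφ1·cosφ2·sin²(Δλ/2)=0.8239089230; c=2·atan2(√a, √(1-a))=2.275512774; dist=6371·c=14497.292 ≈ 14497.3 km; running total=42924.2 km
Leg 4 bearing: y=sinΔλ·cosφ2=-0.51575747, x=cosφ1·sinφ2-sinφ1·cosφ2·cosΔλ=0.56064809; θ=atan2(y, x)=-42.6119° <0 so +360° → 317.3881° ≈ 317.4°
Leg 5: φ1=0.9731118, φ2=0.0237260, Δφ=-0.9493858, Δλ=1.1555947 rad; a=sin²(Δφ/2)+cosφ1·cosφ2·sin²(Δλ/2)=0.3767309957; c=2·atan2(√a, √(1-a))=1.321689960; dist=6371·c=8420.487 ≈ 8420.5 km; running total=51344.7 km
Leg 5 bearing: y=sinΔλ·cosφ2=0.91477748, x=cosφ1·sinφ2-sinφ1·cosφ2·cosΔλ=-0.32000184; θ=atan2(y, x)=109.2805° ≈ 109.3°
Leg 6: φ1=0.0237260, φ2=0.6559471, Δφ=0.6322211, Δλ=0.4040263 rad; a=sin²(Δφ/2)+cosφ1·cosφ2·sin²(Δλ/2)=0.1285351711; c=2·atan2(√a, √(1-a))=0.733359791; dist=6371·c=4672.235 ≈ 4672.2 km; running total=56016.9 km
Leg 6 bearing: y=sinΔλ·cosφ2=0.31153892, x=cosφ1·sinφ2-sinφ1·cosφ2·cosΔλ=0.59245170; θ=atan2(y, x)=27.7375° ≈ 27.7°
Leg 7: φ1=0.6559471, φ2=0.6765437, Δφ=0.0205966, Δλ=-2.3767964 rad; a=sin²(Δφ/2)+cosφ1·cosφ2·sin²(Δλ/2)=0.5319897596; c=2·atan2(√a, √(1-a))=1.634819575; dist=6371·c=10415.436 ≈ 10415.4 km; running total=66432.3 km
Leg 7 bearing: y=sinΔλ·cosφ2=-0.53988514, x=cosφ1·sinφ2-sinφ1·cosφ2·cosΔλ=0.83930367; θ=atan2(y, x)=-32.7513° <0 so +360° → 327.2487° ≈ 327.2°

Leg 1: dist=5409.7 km, bearing=78.3°
Leg 2: dist=8066.5 km, bearing=50.4°
Leg 3: dist=14950.7 km, bearing=100.5°
Leg 4: dist=14497.3 km, bearing=317.4°
Leg 5: dist=8420.5 km, bearing=109.3°
Leg 6: dist=4672.2 km, bearing=27.7°
Leg 7: dist=10415.4 km, bearing=327.2°
Total: 66432.3 km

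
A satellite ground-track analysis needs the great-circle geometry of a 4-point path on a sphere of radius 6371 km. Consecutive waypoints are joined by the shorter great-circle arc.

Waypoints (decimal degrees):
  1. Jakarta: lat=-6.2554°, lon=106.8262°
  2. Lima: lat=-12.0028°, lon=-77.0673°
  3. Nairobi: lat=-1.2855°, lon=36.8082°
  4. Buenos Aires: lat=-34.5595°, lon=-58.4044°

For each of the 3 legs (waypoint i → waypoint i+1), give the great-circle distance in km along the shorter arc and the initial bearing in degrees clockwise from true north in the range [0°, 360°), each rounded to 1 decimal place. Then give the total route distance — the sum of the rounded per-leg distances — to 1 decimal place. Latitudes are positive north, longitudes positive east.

Leg 1: dist=17939.7 km, bearing=168.0°
Leg 2: dist=12567.8 km, bearing=96.6°
Leg 3: dist=10403.3 km, bearing=235.3°
Total: 40910.8 km

Leg 1: φ1=-0.1091773, φ2=-0.2094884, Δφ=-0.1003111, Δλ=-3.2095470 rad; a=sin²(Δφ/2)+cosφ1·cosφ2·sin²(Δλ/2)=0.9737050931; c=2·atan2(√a, √(1-a))=2.815840179; dist=6371·c=17939.718 ≈ 17939.7 km; running total=17939.7 km
Leg 1 bearing: y=sinΔλ·cosφ2=0.06641759, x=cosφ1·sinφ2-sinφ1·cosφ2·cosΔλ=-0.31305374; θ=atan2(y, x)=168.0217° ≈ 168.0°
Leg 2: φ1=-0.2094884, φ2=-0.0224362, Δφ=0.1870522, Δλ=1.9875024 rad; a=sin²(Δφ/2)+cosφ1·cosφ2·sin²(Δλ/2)=0.6955683264; c=2·atan2(√a, √(1-a))=1.972662642; dist=6371·c=12567.834 ≈ 12567.8 km; running total=30507.5 km
Leg 2 bearing: y=sinΔλ·cosφ2=0.91419697, x=cosφ1·sinφ2-sinφ1·cosφ2·cosΔλ=-0.10609440; θ=atan2(y, x)=96.6197° ≈ 96.6°
Leg 3: φ1=-0.0224362, φ2=-0.6031771, Δφ=-0.5807409, Δλ=-1.6617734 rad; a=sin²(Δφ/2)+cosφ1·cosφ2·sin²(Δλ/2)=0.5310373627; c=2·atan2(√a, √(1-a))=1.632910987; dist=6371·c=10403.276 ≈ 10403.3 km; running total=40910.8 km
Leg 3 bearing: y=sinΔλ·cosφ2=-0.82013176, x=cosφ1·sinφ2-sinφ1·cosφ2·cosΔλ=-0.56879752; θ=atan2(y, x)=-124.7430° <0 so +360° → 235.2570° ≈ 235.3°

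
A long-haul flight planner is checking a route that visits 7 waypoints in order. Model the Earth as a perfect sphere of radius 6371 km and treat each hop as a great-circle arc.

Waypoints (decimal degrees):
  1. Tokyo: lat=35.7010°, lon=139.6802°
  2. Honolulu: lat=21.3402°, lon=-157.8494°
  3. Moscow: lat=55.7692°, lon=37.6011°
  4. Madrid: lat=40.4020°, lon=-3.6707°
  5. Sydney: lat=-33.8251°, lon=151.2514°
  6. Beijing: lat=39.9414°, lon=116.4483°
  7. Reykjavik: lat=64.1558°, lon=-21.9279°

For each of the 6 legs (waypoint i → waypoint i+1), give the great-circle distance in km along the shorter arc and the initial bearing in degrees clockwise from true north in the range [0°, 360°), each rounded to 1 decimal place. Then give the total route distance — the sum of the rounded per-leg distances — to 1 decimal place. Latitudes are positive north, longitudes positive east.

Leg 1: dist=6205.6 km, bearing=86.9°
Leg 2: dist=11317.4 km, bearing=351.2°
Leg 3: dist=3438.8 km, bearing=257.8°
Leg 4: dist=17683.6 km, bearing=79.7°
Leg 5: dist=8947.5 km, bearing=333.7°
Leg 6: dist=7878.8 km, bearing=342.2°
Total: 55471.7 km

Leg 1: φ1=0.6231000, φ2=0.3724568, Δφ=-0.2506432, Δλ=-5.1928711 rad; a=sin²(Δφ/2)+cosφ1·cosφ2·sin²(Δλ/2)=0.2190153578; c=2·atan2(√a, √(1-a))=0.974031663; dist=6371·c=6205.556 ≈ 6205.6 km; running total=6205.6 km
Leg 1 bearing: y=sinΔλ·cosφ2=0.82597164, x=cosφ1·sinφ2-sinφ1·cosφ2·cosΔλ=0.04428742; θ=atan2(y, x)=86.9308° ≈ 86.9°
Leg 2: φ1=0.3724568, φ2=0.9733562, Δφ=0.6008994, Δλ=3.4112547 rad; a=sin²(Δφ/2)+cosφ1·cosφ2·sin²(Δλ/2)=0.6020774150; c=2·atan2(√a, √(1-a))=1.776396603; dist=6371·c=11317.423 ≈ 11317.4 km; running total=17523.0 km
Leg 2 bearing: y=sinΔλ·cosφ2=-0.14986067, x=cosφ1·sinφ2-sinφ1·cosφ2·cosΔλ=0.96739991; θ=atan2(y, x)=-8.8057° <0 so +360° → 351.1943° ≈ 351.2°
Leg 3: φ1=0.9733562, φ2=0.7051479, Δφ=-0.2682082, Δλ=-0.7203288 rad; a=sin²(Δφ/2)+cosφ1·cosφ2·sin²(Δλ/2)=0.0710827751; c=2·atan2(√a, √(1-a))=0.539755329; dist=6371·c=3438.781 ≈ 3438.8 km; running total=20961.8 km
Leg 3 bearing: y=sinΔλ·cosφ2=-0.50231998, x=cosφ1·sinφ2-sinφ1·cosφ2·cosΔλ=-0.10860337; θ=atan2(y, x)=-102.1998° <0 so +360° → 257.8002° ≈ 257.8°
Leg 4: φ1=0.7051479, φ2=-0.5903594, Δφ=-1.2955073, Δλ=2.7039007 rad; a=sin²(Δφ/2)+cosφ1·cosφ2·sin²(Δλ/2)=0.9668916154; c=2·atan2(√a, √(1-a))=2.775639839; dist=6371·c=17683.601 ≈ 17683.6 km; running total=38645.4 km
Leg 4 bearing: y=sinΔλ·cosφ2=0.35210952, x=cosφ1·sinφ2-sinφ1·cosφ2·cosΔλ=0.06377901; θ=atan2(y, x)=79.7331° ≈ 79.7°
Leg 5: φ1=-0.5903594, φ2=0.6971089, Δφ=1.2874683, Δλ=-0.6074287 rad; a=sin²(Δφ/2)+cosφ1·cosφ2·sin²(Δλ/2)=0.4171912963; c=2·atan2(√a, √(1-a))=1.404412295; dist=6371·c=8947.511 ≈ 8947.5 km; running total=47592.9 km
Leg 5 bearing: y=sinΔλ·cosφ2=-0.43760099, x=cosφ1·sinφ2-sinφ1·cosφ2·cosΔλ=0.88378518; θ=atan2(y, x)=-26.3420° <0 so +360° → 333.6580° ≈ 333.7°
Leg 6: φ1=0.6971089, φ2=1.1197299, Δφ=0.4226210, Δλ=-2.4151203 rad; a=sin²(Δφ/2)+cosφ1·cosφ2·sin²(Δλ/2)=0.3360240377; c=2·atan2(√a, √(1-a))=1.236661546; dist=6371·c=7878.771 ≈ 7878.8 km; running total=55471.7 km
Leg 6 bearing: y=sinΔλ·cosφ2=-0.28955776, x=cosφ1·sinφ2-sinφ1·cosφ2·cosΔλ=0.89922402; θ=atan2(y, x)=-17.8490° <0 so +360° → 342.1510° ≈ 342.2°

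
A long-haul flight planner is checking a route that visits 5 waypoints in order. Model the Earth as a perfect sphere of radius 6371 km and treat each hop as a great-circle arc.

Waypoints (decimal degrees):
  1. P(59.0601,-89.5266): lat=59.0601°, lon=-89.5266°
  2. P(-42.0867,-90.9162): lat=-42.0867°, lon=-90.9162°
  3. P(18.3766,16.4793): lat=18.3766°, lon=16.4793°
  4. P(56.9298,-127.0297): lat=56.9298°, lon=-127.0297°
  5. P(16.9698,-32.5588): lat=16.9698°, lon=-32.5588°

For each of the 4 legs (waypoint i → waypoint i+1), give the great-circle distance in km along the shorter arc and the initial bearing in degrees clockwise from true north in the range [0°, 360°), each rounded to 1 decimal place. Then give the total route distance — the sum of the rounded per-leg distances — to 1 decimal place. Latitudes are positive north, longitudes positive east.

Leg 1: φ1=1.0307932, φ2=-0.7345515, Δφ=-1.7653447, Δλ=-0.0242531 rad; a=sin²(Δφ/2)+cosφ1·cosφ2·sin²(Δλ/2)=0.5967178246; c=2·atan2(√a, √(1-a))=1.765459060; dist=6371·c=11247.740 ≈ 11247.7 km; running total=11247.7 km
Leg 1 bearing: y=sinΔλ·cosφ2=-0.01799722, x=cosφ1·sinφ2-sinφ1·cosφ2·cosΔλ=-0.98094788; θ=atan2(y, x)=-178.9489° <0 so +360° → 181.0511° ≈ 181.1°
Leg 2: φ1=-0.7345515, φ2=0.3207322, Δφ=1.0552837, Δλ=1.8744051 rad; a=sin²(Δφ/2)+cosφ1·cosφ2·sin²(Δλ/2)=0.7109314732; c=2·atan2(√a, √(1-a))=2.006295403; dist=6371·c=12782.108 ≈ 12782.1 km; running total=24029.8 km
Leg 2 bearing: y=sinΔλ·cosφ2=0.90560098, x=cosφ1·sinφ2-sinφ1·cosφ2·cosΔλ=0.04380087; θ=atan2(y, x)=87.2310° ≈ 87.2°
Leg 3: φ1=0.3207322, φ2=0.9936125, Δφ=0.6728803, Δλ=-2.5047046 rad; a=sin²(Δφ/2)+cosφ1·cosφ2·sin²(Δλ/2)=0.5760637715; c=2·atan2(√a, √(1-a))=1.723516842; dist=6371·c=10980.526 ≈ 10980.5 km; running total=35010.3 km
Leg 3 bearing: y=sinΔλ·cosφ2=-0.32450577, x=cosφ1·sinφ2-sinφ1·cosφ2·cosΔλ=0.93357014; θ=atan2(y, x)=-19.1673° <0 so +360° → 340.8327° ≈ 340.8°
Leg 4: φ1=0.9936125, φ2=0.2961789, Δφ=-0.6974336, Δλ=1.6488283 rad; a=sin²(Δφ/2)+cosφ1·cosφ2·sin²(Δλ/2)=0.3980491413; c=2·atan2(√a, √(1-a))=1.365454602; dist=6371·c=8699.311 ≈ 8699.3 km; running total=43709.6 km
Leg 4 bearing: y=sinΔλ·cosφ2=0.95354828, x=cosφ1·sinφ2-sinφ1·cosφ2·cosΔλ=0.22174258; θ=atan2(y, x)=76.9088° ≈ 76.9°

Leg 1: dist=11247.7 km, bearing=181.1°
Leg 2: dist=12782.1 km, bearing=87.2°
Leg 3: dist=10980.5 km, bearing=340.8°
Leg 4: dist=8699.3 km, bearing=76.9°
Total: 43709.6 km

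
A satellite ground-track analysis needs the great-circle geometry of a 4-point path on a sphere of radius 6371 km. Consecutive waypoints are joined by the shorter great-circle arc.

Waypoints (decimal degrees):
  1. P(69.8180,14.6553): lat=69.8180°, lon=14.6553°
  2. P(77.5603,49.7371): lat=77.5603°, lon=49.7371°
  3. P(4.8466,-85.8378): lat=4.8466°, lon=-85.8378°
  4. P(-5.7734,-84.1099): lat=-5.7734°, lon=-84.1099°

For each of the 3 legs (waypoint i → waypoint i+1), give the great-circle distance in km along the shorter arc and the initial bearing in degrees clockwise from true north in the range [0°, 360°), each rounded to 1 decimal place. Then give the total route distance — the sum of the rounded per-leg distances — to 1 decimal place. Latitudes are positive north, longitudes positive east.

Leg 1: φ1=1.2185540, φ2=1.3536826, Δφ=0.1351286, Δλ=0.6122929 rad; a=sin²(Δφ/2)+cosφ1·cosφ2·sin²(Δλ/2)=0.0113085711; c=2·atan2(√a, √(1-a))=0.213086443; dist=6371·c=1357.574 ≈ 1357.6 km; running total=1357.6 km
Leg 1 bearing: y=sinΔλ·cosφ2=0.12380705, x=cosφ1·sinφ2-sinφ1·cosφ2·cosΔλ=0.17144843; θ=atan2(y, x)=35.8340° ≈ 35.8°
Leg 2: φ1=1.3536826, φ2=0.0845891, Δφ=-1.2690935, Δλ=-2.3662284 rad; a=sin²(Δφ/2)+cosφ1·cosφ2·sin²(Δλ/2)=0.5353925594; c=2·atan2(√a, √(1-a))=1.641640691; dist=6371·c=10458.893 ≈ 10458.9 km; running total=11816.5 km
Leg 2 bearing: y=sinΔλ·cosφ2=-0.69747348, x=cosφ1·sinφ2-sinφ1·cosφ2·cosΔλ=0.71310603; θ=atan2(y, x)=-44.3651° <0 so +360° → 315.6349° ≈ 315.6°
Leg 3: φ1=0.0845891, φ2=-0.1007648, Δφ=-0.1853540, Δλ=0.0301575 rad; a=sin²(Δφ/2)+cosφ1·cosφ2·sin²(Δλ/2)=0.0087898510; c=2·atan2(√a, √(1-a))=0.187784198; dist=6371·c=1196.373 ≈ 1196.4 km; running total=13012.9 km
Leg 3 bearing: y=sinΔλ·cosφ2=0.03000002, x=cosφ1·sinφ2-sinφ1·cosφ2·cosΔλ=-0.18425623; θ=atan2(y, x)=170.7524° ≈ 170.8°

Leg 1: dist=1357.6 km, bearing=35.8°
Leg 2: dist=10458.9 km, bearing=315.6°
Leg 3: dist=1196.4 km, bearing=170.8°
Total: 13012.9 km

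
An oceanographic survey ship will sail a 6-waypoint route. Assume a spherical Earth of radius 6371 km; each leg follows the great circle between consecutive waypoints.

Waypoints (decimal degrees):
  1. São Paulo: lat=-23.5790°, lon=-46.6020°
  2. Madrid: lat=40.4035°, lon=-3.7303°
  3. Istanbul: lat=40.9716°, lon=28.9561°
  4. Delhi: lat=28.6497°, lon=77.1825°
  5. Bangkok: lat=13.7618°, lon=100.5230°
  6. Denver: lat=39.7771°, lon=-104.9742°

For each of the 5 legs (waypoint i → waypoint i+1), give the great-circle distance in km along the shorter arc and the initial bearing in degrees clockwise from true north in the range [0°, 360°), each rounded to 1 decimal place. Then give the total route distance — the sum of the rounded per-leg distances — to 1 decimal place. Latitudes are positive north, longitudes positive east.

Leg 1: φ1=-0.4115312, φ2=0.7051741, Δφ=1.1167053, Δλ=0.7482523 rad; a=sin²(Δφ/2)+cosφ1·cosφ2·sin²(Δλ/2)=0.3738918056; c=2·atan2(√a, √(1-a))=1.315826316; dist=6371·c=8383.129 ≈ 8383.1 km; running total=8383.1 km
Leg 1 bearing: y=sinΔλ·cosφ2=0.51809248, x=cosφ1·sinφ2-sinφ1·cosφ2·cosΔλ=0.81729253; θ=atan2(y, x)=32.3711° ≈ 32.4°
Leg 2: φ1=0.7051741, φ2=0.7150893, Δφ=0.0099152, Δλ=0.5704853 rad; a=sin²(Δφ/2)+cosφ1·cosφ2·sin²(Δλ/2)=0.0455500369; c=2·atan2(√a, √(1-a))=0.430157872; dist=6371·c=2740.536 ≈ 2740.5 km; running total=11123.6 km
Leg 2 bearing: y=sinΔλ·cosφ2=0.40774935, x=cosφ1·sinφ2-sinφ1·cosφ2·cosΔλ=0.08741505; θ=atan2(y, x)=77.8998° ≈ 77.9°
Leg 3: φ1=0.7150893, φ2=0.5000316, Δφ=-0.2150577, Δλ=0.8417095 rad; a=sin²(Δφ/2)+cosφ1·cosφ2·sin²(Δλ/2)=0.1221085462; c=2·atan2(√a, √(1-a))=0.713947428; dist=6371·c=4548.559 ≈ 4548.6 km; running total=15672.2 km
Leg 3 bearing: y=sinΔλ·cosφ2=0.65447489, x=cosφ1·sinφ2-sinφ1·cosφ2·cosΔλ=-0.02132636; θ=atan2(y, x)=91.8663° ≈ 91.9°
Leg 4: φ1=0.5000316, φ2=0.2401887, Δφ=-0.2598429, Δλ=0.4073686 rad; a=sin²(Δφ/2)+cosφ1·cosφ2·sin²(Δλ/2)=0.0516612173; c=2·atan2(√a, √(1-a))=0.458590018; dist=6371·c=2921.677 ≈ 2921.7 km; running total=18593.9 km
Leg 4 bearing: y=sinΔλ·cosφ2=0.38482110, x=cosφ1·sinφ2-sinφ1·cosφ2·cosΔλ=-0.21881972; θ=atan2(y, x)=119.6237° ≈ 119.6°
Leg 5: φ1=0.2401887, φ2=0.6942414, Δφ=0.4540526, Δλ=-3.5866027 rad; a=sin²(Δφ/2)+cosφ1·cosφ2·sin²(Δλ/2)=0.7607873760; c=2·atan2(√a, √(1-a))=2.119491927; dist=6371·c=13503.283 ≈ 13503.3 km; running total=32097.2 km
Leg 5 bearing: y=sinΔλ·cosφ2=0.33083080, x=cosφ1·sinφ2-sinφ1·cosφ2·cosΔλ=0.78645455; θ=atan2(y, x)=22.8146° ≈ 22.8°

Leg 1: dist=8383.1 km, bearing=32.4°
Leg 2: dist=2740.5 km, bearing=77.9°
Leg 3: dist=4548.6 km, bearing=91.9°
Leg 4: dist=2921.7 km, bearing=119.6°
Leg 5: dist=13503.3 km, bearing=22.8°
Total: 32097.2 km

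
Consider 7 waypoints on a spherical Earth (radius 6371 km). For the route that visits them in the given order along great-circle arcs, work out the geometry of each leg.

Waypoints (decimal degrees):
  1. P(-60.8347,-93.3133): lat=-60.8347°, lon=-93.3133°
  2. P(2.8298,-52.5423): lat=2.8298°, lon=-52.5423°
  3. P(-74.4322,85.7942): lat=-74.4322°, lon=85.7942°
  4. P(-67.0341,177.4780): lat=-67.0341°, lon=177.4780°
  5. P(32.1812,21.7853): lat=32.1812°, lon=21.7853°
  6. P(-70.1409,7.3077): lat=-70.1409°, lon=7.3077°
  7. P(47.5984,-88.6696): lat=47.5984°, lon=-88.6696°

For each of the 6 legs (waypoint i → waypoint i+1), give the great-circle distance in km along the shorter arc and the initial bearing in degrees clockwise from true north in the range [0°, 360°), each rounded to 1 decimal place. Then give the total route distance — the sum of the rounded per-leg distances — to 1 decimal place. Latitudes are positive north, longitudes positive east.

Leg 1: φ1=-1.0617658, φ2=0.0493893, Δφ=1.1111551, Δλ=0.7115882 rad; a=sin²(Δφ/2)+cosφ1·cosφ2·sin²(Δλ/2)=0.3372459608; c=2·atan2(√a, √(1-a))=1.239247306; dist=6371·c=7895.245 ≈ 7895.2 km; running total=7895.2 km
Leg 1 bearing: y=sinΔλ·cosφ2=0.65224105, x=cosφ1·sinφ2-sinφ1·cosφ2·cosΔλ=0.68456271; θ=atan2(y, x)=43.6150° ≈ 43.6°
Leg 2: φ1=0.0493893, φ2=-1.2990870, Δφ=-1.3484763, Δλ=2.4144274 rad; a=sin²(Δφ/2)+cosφ1·cosφ2·sin²(Δλ/2)=0.6239044499; c=2·atan2(√a, √(1-a))=1.821214282; dist=6371·c=11602.956 ≈ 11603.0 km; running total=19498.2 km
Leg 2 bearing: y=sinΔλ·cosφ2=0.17840583, x=cosφ1·sinφ2-sinφ1·cosφ2·cosΔλ=-0.95224057; θ=atan2(y, x)=169.3884° ≈ 169.4°
Leg 3: φ1=-1.2990870, φ2=-1.1699658, Δφ=0.1291212, Δλ=1.6001842 rad; a=sin²(Δφ/2)+cosφ1·cosφ2·sin²(Δλ/2)=0.0580591527; c=2·atan2(√a, √(1-a))=0.486698765; dist=6371·c=3100.758 ≈ 3100.8 km; running total=22599.0 km
Leg 3 bearing: y=sinΔλ·cosφ2=0.39001474, x=cosφ1·sinφ2-sinφ1·cosφ2·cosΔλ=-0.25815045; θ=atan2(y, x)=123.5005° ≈ 123.5°
Leg 4: φ1=-1.1699658, φ2=0.5616679, Δφ=1.7316337, Δλ=-2.7173502 rad; a=sin²(Δφ/2)+cosφ1·cosφ2·sin²(Δλ/2)=0.8956732793; c=2·atan2(√a, √(1-a))=2.483804729; dist=6371·c=15824.320 ≈ 15824.3 km; running total=38423.3 km
Leg 4 bearing: y=sinΔλ·cosφ2=-0.34839085, x=cosφ1·sinφ2-sinφ1·cosφ2·cosΔλ=-0.50238873; θ=atan2(y, x)=-145.2599° <0 so +360° → 214.7401° ≈ 214.7°
Leg 5: φ1=0.5616679, φ2=-1.2241896, Δφ=-1.7858575, Δλ=-0.2526818 rad; a=sin²(Δφ/2)+cosφ1·cosφ2·sin²(Δλ/2)=0.6112686219; c=2·atan2(√a, √(1-a))=1.795212531; dist=6371·c=11437.299 ≈ 11437.3 km; running total=49860.6 km
Leg 5 bearing: y=sinΔλ·cosφ2=-0.08492757, x=cosφ1·sinφ2-sinφ1·cosφ2·cosΔλ=-0.97121804; θ=atan2(y, x)=-175.0025° <0 so +360° → 184.9975° ≈ 185.0°
Leg 6: φ1=-1.2241896, φ2=0.8307488, Δφ=2.0549384, Δλ=-1.6751199 rad; a=sin²(Δφ/2)+cosφ1·cosφ2·sin²(Δλ/2)=0.8591883628; c=2·atan2(√a, √(1-a))=2.372262376; dist=6371·c=15113.684 ≈ 15113.7 km; running total=64974.3 km
Leg 6 bearing: y=sinΔλ·cosφ2=-0.67065687, x=cosφ1·sinφ2-sinφ1·cosφ2·cosΔλ=0.18480866; θ=atan2(y, x)=-74.5937° <0 so +360° → 285.4063° ≈ 285.4°

Leg 1: dist=7895.2 km, bearing=43.6°
Leg 2: dist=11603.0 km, bearing=169.4°
Leg 3: dist=3100.8 km, bearing=123.5°
Leg 4: dist=15824.3 km, bearing=214.7°
Leg 5: dist=11437.3 km, bearing=185.0°
Leg 6: dist=15113.7 km, bearing=285.4°
Total: 64974.3 km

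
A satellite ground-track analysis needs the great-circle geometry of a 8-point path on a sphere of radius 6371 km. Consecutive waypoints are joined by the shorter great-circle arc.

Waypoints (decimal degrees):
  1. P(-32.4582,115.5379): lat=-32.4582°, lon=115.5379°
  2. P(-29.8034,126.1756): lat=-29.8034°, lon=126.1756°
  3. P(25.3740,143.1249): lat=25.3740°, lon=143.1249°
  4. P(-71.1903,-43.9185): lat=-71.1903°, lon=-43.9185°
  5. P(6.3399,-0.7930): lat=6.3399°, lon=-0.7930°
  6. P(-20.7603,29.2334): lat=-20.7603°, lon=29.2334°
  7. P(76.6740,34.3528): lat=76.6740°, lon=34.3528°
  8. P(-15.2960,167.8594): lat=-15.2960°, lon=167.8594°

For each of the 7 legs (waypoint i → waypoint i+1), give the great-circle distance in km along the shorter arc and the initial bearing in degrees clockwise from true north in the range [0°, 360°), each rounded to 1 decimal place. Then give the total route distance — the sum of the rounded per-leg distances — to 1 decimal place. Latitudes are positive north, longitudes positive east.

Leg 1: dist=1054.1 km, bearing=76.5°
Leg 2: dist=6396.1 km, bearing=18.2°
Leg 3: dist=14901.0 km, bearing=176.8°
Leg 4: dist=9181.1 km, bearing=43.2°
Leg 5: dist=4453.3 km, bearing=133.3°
Leg 6: dist=10839.7 km, bearing=1.2°
Leg 7: dist=12697.3 km, bearing=50.1°
Total: 59522.6 km

Leg 1: φ1=-0.5665025, φ2=-0.5201675, Δφ=0.0463350, Δλ=0.1856629 rad; a=sin²(Δφ/2)+cosφ1·cosφ2·sin²(Δλ/2)=0.0068282326; c=2·atan2(√a, √(1-a))=0.165454901; dist=6371·c=1054.113 ≈ 1054.1 km; running total=1054.1 km
Leg 1 bearing: y=sinΔλ·cosφ2=0.16018238, x=cosφ1·sinφ2-sinφ1·cosφ2·cosΔλ=0.03831495; θ=atan2(y, x)=76.5478° ≈ 76.5°
Leg 2: φ1=-0.5201675, φ2=0.4428598, Δφ=0.9630273, Δλ=0.2958211 rad; a=sin²(Δφ/2)+cosφ1·cosφ2·sin²(Δλ/2)=0.2315091062; c=2·atan2(√a, √(1-a))=1.003941111; dist=6371·c=6396.109 ≈ 6396.1 km; running total=7450.2 km
Leg 2 bearing: y=sinΔλ·cosφ2=0.26340188, x=cosφ1·sinφ2-sinφ1·cosφ2·cosΔλ=0.80141750; θ=atan2(y, x)=18.1941° ≈ 18.2°
Leg 3: φ1=0.4428598, φ2=-1.2425051, Δφ=-1.6853650, Δλ=-3.2645232 rad; a=sin²(Δφ/2)+cosφ1·cosφ2·sin²(Δλ/2)=0.8473813400; c=2·atan2(√a, √(1-a))=2.338886215; dist=6371·c=14901.044 ≈ 14901.0 km; running total=22351.2 km
Leg 3 bearing: y=sinΔλ·cosφ2=0.03953624, x=cosφ1·sinφ2-sinφ1·cosφ2·cosΔλ=-0.71815159; θ=atan2(y, x)=176.8489° ≈ 176.8°
Leg 4: φ1=-1.2425051, φ2=0.1106521, Δφ=1.3531573, Δλ=0.7526820 rad; a=sin²(Δφ/2)+cosφ1·cosφ2·sin²(Δλ/2)=0.4353215435; c=2·atan2(√a, √(1-a))=1.441075910; dist=6371·c=9181.095 ≈ 9181.1 km; running total=31532.3 km
Leg 4 bearing: y=sinΔλ·cosφ2=0.67941798, x=cosφ1·sinφ2-sinφ1·cosφ2·cosΔλ=0.72225895; θ=atan2(y, x)=43.2494° ≈ 43.2°
Leg 5: φ1=0.1106521, φ2=-0.3623356, Δφ=-0.4729877, Δλ=0.5240595 rad; a=sin²(Δφ/2)+cosφ1·cosφ2·sin²(Δλ/2)=0.1172563280; c=2·atan2(√a, √(1-a))=0.698997946; dist=6371·c=4453.316 ≈ 4453.3 km; running total=35985.6 km
Leg 5 bearing: y=sinΔλ·cosφ2=0.46790883, x=cosφ1·sinφ2-sinφ1·cosφ2·cosΔλ=-0.44169045; θ=atan2(y, x)=133.3490° ≈ 133.3°
Leg 6: φ1=-0.3623356, φ2=1.3382138, Δφ=1.7005493, Δλ=0.0893504 rad; a=sin²(Δφ/2)+cosφ1·cosφ2·sin²(Δλ/2)=0.5651244938; c=2·atan2(√a, √(1-a))=1.701416429; dist=6371·c=10839.724 ≈ 10839.7 km; running total=46825.3 km
Leg 6 bearing: y=sinΔλ·cosφ2=0.02056710, x=cosφ1·sinφ2-sinφ1·cosφ2·cosΔλ=0.99126797; θ=atan2(y, x)=1.1886° ≈ 1.2°
Leg 7: φ1=1.3382138, φ2=-0.2669656, Δφ=-1.6051793, Δλ=2.3301297 rad; a=sin²(Δφ/2)+cosφ1·cosφ2·sin²(Δλ/2)=0.7048802626; c=2·atan2(√a, √(1-a))=1.992987847; dist=6371·c=12697.326 ≈ 12697.3 km; running total=59522.6 km
Leg 7 bearing: y=sinΔλ·cosφ2=0.69960210, x=cosφ1·sinφ2-sinφ1·cosφ2·cosΔλ=0.58536588; θ=atan2(y, x)=50.0804° ≈ 50.1°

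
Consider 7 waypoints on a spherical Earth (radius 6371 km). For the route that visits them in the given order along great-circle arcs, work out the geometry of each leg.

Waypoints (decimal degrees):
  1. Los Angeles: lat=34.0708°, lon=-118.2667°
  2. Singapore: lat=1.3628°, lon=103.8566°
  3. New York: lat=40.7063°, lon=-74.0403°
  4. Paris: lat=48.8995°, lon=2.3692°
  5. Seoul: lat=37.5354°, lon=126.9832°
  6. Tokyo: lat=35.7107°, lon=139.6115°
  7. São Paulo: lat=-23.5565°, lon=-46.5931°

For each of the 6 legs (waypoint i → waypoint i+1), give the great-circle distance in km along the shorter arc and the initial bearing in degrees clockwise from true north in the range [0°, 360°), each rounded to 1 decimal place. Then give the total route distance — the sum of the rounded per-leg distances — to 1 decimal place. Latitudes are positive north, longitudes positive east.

Leg 1: dist=14114.4 km, bearing=303.0°
Leg 2: dist=15332.4 km, bearing=357.6°
Leg 3: dist=5839.4 km, bearing=53.6°
Leg 4: dist=8964.5 km, bearing=41.4°
Leg 5: dist=1144.2 km, bearing=96.4°
Leg 6: dist=18537.5 km, bearing=25.5°
Total: 63932.4 km

Leg 1: φ1=0.5946476, φ2=0.0237853, Δφ=-0.5708623, Δλ=3.8767829 rad; a=sin²(Δφ/2)+cosφ1·cosφ2·sin²(Δλ/2)=0.8004446561; c=2·atan2(√a, √(1-a))=2.215409540; dist=6371·c=14114.374 ≈ 14114.4 km; running total=14114.4 km
Leg 1 bearing: y=sinΔλ·cosφ2=-0.67053858, x=cosφ1·sinφ2-sinφ1·cosφ2·cosΔλ=0.43509775; θ=atan2(y, x)=-57.0213° <0 so +360° → 302.9787° ≈ 303.0°
Leg 2: φ1=0.0237853, φ2=0.7104590, Δφ=0.6866736, Δλ=-3.1048866 rad; a=sin²(Δφ/2)+cosφ1·cosφ2·sin²(Δλ/2)=0.8709134097; c=2·atan2(√a, √(1-a))=2.406586787; dist=6371·c=15332.364 ≈ 15332.4 km; running total=29446.8 km
Leg 2 bearing: y=sinΔλ·cosφ2=-0.02781921, x=cosφ1·sinφ2-sinφ1·cosφ2·cosΔλ=0.67001422; θ=atan2(y, x)=-2.3776° <0 so +360° → 357.6224° ≈ 357.6°
Leg 3: φ1=0.7104590, φ2=0.8534573, Δφ=0.1429983, Δλ=1.3335974 rad; a=sin²(Δφ/2)+cosφ1·cosφ2·sin²(Δλ/2)=0.1957219169; c=2·atan2(√a, √(1-a))=0.916556560; dist=6371·c=5839.382 ≈ 5839.4 km; running total=35286.2 km
Leg 3 bearing: y=sinΔλ·cosφ2=0.63897511, x=cosφ1·sinφ2-sinφ1·cosφ2·cosΔλ=0.47049994; θ=atan2(y, x)=53.6345° ≈ 53.6°
Leg 4: φ1=0.8534573, φ2=0.6551163, Δφ=-0.1983410, Δλ=2.1749246 rad; a=sin²(Δφ/2)+cosφ1·cosφ2·sin²(Δλ/2)=0.4185046258; c=2·atan2(√a, √(1-a))=1.407075144; dist=6371·c=8964.476 ≈ 8964.5 km; running total=44250.7 km
Leg 4 bearing: y=sinΔλ·cosφ2=0.65261822, x=cosφ1·sinφ2-sinφ1·cosφ2·cosΔλ=0.73994829; θ=atan2(y, x)=41.4116° ≈ 41.4°
Leg 5: φ1=0.6551163, φ2=0.6232693, Δφ=-0.0318470, Δλ=0.2204054 rad; a=sin²(Δφ/2)+cosφ1·cosφ2·sin²(Δλ/2)=0.0080415868; c=2·atan2(√a, √(1-a))=0.179591041; dist=6371·c=1144.175 ≈ 1144.2 km; running total=45394.9 km
Leg 5 bearing: y=sinΔλ·cosφ2=0.17751813, x=cosφ1·sinφ2-sinφ1·cosφ2·cosΔλ=-0.01987438; θ=atan2(y, x)=96.3881° ≈ 96.4°
Leg 6: φ1=0.6232693, φ2=-0.4111385, Δφ=-1.0344078, Δλ=-3.2498834 rad; a=sin²(Δφ/2)+cosφ1·cosφ2·sin²(Δλ/2)=0.9866122779; c=2·atan2(√a, √(1-a))=2.909662526; dist=6371·c=18537.460 ≈ 18537.5 km; running total=63932.4 km
Leg 6 bearing: y=sinΔλ·cosφ2=0.09907255, x=cosφ1·sinφ2-sinφ1·cosφ2·cosΔλ=0.20740924; θ=atan2(y, x)=25.5323° ≈ 25.5°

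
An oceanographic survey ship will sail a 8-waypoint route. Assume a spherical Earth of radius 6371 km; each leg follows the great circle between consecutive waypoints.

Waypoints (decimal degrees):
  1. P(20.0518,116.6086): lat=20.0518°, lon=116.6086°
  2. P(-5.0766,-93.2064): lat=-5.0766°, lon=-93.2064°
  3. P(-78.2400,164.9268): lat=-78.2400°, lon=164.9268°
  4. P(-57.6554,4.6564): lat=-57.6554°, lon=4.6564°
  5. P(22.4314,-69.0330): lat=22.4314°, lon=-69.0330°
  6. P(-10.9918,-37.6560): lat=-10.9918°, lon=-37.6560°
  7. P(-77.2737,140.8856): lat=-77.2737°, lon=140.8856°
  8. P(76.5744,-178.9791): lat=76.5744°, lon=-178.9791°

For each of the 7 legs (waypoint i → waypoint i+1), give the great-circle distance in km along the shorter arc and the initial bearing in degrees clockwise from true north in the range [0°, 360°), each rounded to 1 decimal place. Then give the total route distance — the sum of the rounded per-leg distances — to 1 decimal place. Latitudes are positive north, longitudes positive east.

Leg 1: φ1=0.3499699, φ2=-0.0886034, Δφ=-0.4385733, Δλ=-3.6619626 rad; a=sin²(Δφ/2)+cosφ1·cosφ2·sin²(Δλ/2)=0.9210921906; c=2·atan2(√a, √(1-a))=2.572118053; dist=6371·c=16386.964 ≈ 16387.0 km; running total=16387.0 km
Leg 1 bearing: y=sinΔλ·cosφ2=0.49525075, x=cosφ1·sinφ2-sinφ1·cosφ2·cosΔλ=0.21319513; θ=atan2(y, x)=66.7091° ≈ 66.7°
Leg 2: φ1=-0.0886034, φ2=-1.3655456, Δφ=-1.2769422, Δλ=4.5052742 rad; a=sin²(Δφ/2)+cosφ1·cosφ2·sin²(Δλ/2)=0.4775584511; c=2·atan2(√a, √(1-a))=1.525898146; dist=6371·c=9721.497 ≈ 9721.5 km; running total=26108.5 km
Leg 2 bearing: y=sinΔλ·cosφ2=-0.19945680, x=cosφ1·sinφ2-sinφ1·cosφ2·cosΔλ=-0.97887818; θ=atan2(y, x)=-168.4830° <0 so +360° → 191.5170° ≈ 191.5°
Leg 3: φ1=-1.3655456, φ2=-1.0062766, Δφ=0.3592690, Δλ=-2.7972462 rad; a=sin²(Δφ/2)+cosφ1·cosφ2·sin²(Δλ/2)=0.1377642071; c=2·atan2(√a, √(1-a))=0.760528832; dist=6371·c=4845.329 ≈ 4845.3 km; running total=30953.8 km
Leg 3 bearing: y=sinΔλ·cosφ2=-0.18060958, x=cosφ1·sinφ2-sinφ1·cosφ2·cosΔλ=-0.66522260; θ=atan2(y, x)=-164.8102° <0 so +360° → 195.1898° ≈ 195.2°
Leg 4: φ1=-1.0062766, φ2=0.3915018, Δφ=1.3977783, Δλ=-1.2861227 rad; a=sin²(Δφ/2)+cosφ1·cosφ2·sin²(Δλ/2)=0.5917439123; c=2·atan2(√a, √(1-a))=1.755329675; dist=6371·c=11183.205 ≈ 11183.2 km; running total=42137.0 km
Leg 4 bearing: y=sinΔλ·cosφ2=-0.88713559, x=cosφ1·sinφ2-sinφ1·cosφ2·cosΔλ=0.42346507; θ=atan2(y, x)=-64.4830° <0 so +360° → 295.5170° ≈ 295.5°
Leg 5: φ1=0.3915018, φ2=-0.1918431, Δφ=-0.5833449, Δλ=0.5476320 rad; a=sin²(Δφ/2)+cosφ1·cosφ2·sin²(Δλ/2)=0.1490352058; c=2·atan2(√a, √(1-a))=0.792693275; dist=6371·c=5050.249 ≈ 5050.2 km; running total=47187.2 km
Leg 5 bearing: y=sinΔλ·cosφ2=0.51111505, x=cosφ1·sinφ2-sinφ1·cosφ2·cosΔλ=-0.49604058; θ=atan2(y, x)=134.1425° ≈ 134.1°
Leg 6: φ1=-0.1918431, φ2=-1.3486805, Δφ=-1.1568374, Δλ=3.1161388 rad; a=sin²(Δφ/2)+cosφ1·cosφ2·sin²(Δλ/2)=0.5150990305; c=2·atan2(√a, √(1-a))=1.600998979; dist=6371·c=10199.964 ≈ 10200.0 km; running total=57387.2 km
Leg 6 bearing: y=sinΔλ·cosφ2=0.00560673, x=cosφ1·sinφ2-sinφ1·cosφ2·cosΔλ=-0.99952821; θ=atan2(y, x)=179.6786° ≈ 179.7°
Leg 7: φ1=-1.3486805, φ2=1.3364754, Δφ=2.6851559, Δλ=-5.5826922 rad; a=sin²(Δφ/2)+cosφ1·cosφ2·sin²(Δλ/2)=0.9548364505; c=2·atan2(√a, √(1-a))=2.713292136; dist=6371·c=17286.384 ≈ 17286.4 km; running total=74673.6 km
Leg 7 bearing: y=sinΔλ·cosφ2=0.14966364, x=cosφ1·sinφ2-sinφ1·cosφ2·cosΔλ=0.38742226; θ=atan2(y, x)=21.1219° ≈ 21.1°

Leg 1: dist=16387.0 km, bearing=66.7°
Leg 2: dist=9721.5 km, bearing=191.5°
Leg 3: dist=4845.3 km, bearing=195.2°
Leg 4: dist=11183.2 km, bearing=295.5°
Leg 5: dist=5050.2 km, bearing=134.1°
Leg 6: dist=10200.0 km, bearing=179.7°
Leg 7: dist=17286.4 km, bearing=21.1°
Total: 74673.6 km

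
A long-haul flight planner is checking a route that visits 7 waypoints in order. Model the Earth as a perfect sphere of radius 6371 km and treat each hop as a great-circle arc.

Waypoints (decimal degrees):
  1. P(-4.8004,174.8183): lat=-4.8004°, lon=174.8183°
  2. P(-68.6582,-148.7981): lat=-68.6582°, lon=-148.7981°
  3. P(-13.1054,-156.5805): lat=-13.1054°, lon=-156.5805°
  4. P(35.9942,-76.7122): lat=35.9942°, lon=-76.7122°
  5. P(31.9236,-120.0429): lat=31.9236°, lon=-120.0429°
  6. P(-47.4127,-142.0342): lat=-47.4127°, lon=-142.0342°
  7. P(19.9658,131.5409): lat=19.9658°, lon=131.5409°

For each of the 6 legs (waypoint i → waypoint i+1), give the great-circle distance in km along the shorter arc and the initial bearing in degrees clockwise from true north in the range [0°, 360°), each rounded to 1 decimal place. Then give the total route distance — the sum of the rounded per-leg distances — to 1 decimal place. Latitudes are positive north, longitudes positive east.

Leg 1: dist=7593.5 km, bearing=166.6°
Leg 2: dist=6202.4 km, bearing=350.8°
Leg 3: dist=9973.4 km, bearing=52.8°
Leg 4: dist=3989.3 km, bearing=276.4°
Leg 5: dist=9091.7 km, bearing=194.8°
Leg 6: dist=11366.8 km, bearing=286.3°
Total: 48217.1 km

Leg 1: φ1=-0.0837828, φ2=-1.1983116, Δφ=-1.1145289, Δλ=-5.6481717 rad; a=sin²(Δφ/2)+cosφ1·cosφ2·sin²(Δλ/2)=0.3150470190; c=2·atan2(√a, √(1-a))=1.191888525; dist=6371·c=7593.522 ≈ 7593.5 km; running total=7593.5 km
Leg 1 bearing: y=sinΔλ·cosφ2=0.21587958, x=cosφ1·sinφ2-sinφ1·cosφ2·cosΔλ=-0.90364019; θ=atan2(y, x)=166.5639° ≈ 166.6°
Leg 2: φ1=-1.1983116, φ2=-0.2287324, Δφ=0.9695793, Δλ=-0.1358285 rad; a=sin²(Δφ/2)+cosφ1·cosφ2·sin²(Δλ/2)=0.2188090756; c=2·atan2(√a, √(1-a))=0.973532805; dist=6371·c=6202.378 ≈ 6202.4 km; running total=13795.9 km
Leg 2 bearing: y=sinΔλ·cosφ2=-0.13188439, x=cosφ1·sinφ2-sinφ1·cosφ2·cosΔλ=0.81629233; θ=atan2(y, x)=-9.1777° <0 so +360° → 350.8223° ≈ 350.8°
Leg 3: φ1=-0.2287324, φ2=0.6282173, Δφ=0.8569497, Δλ=1.3939648 rad; a=sin²(Δφ/2)+cosφ1·cosφ2·sin²(Δλ/2)=0.4973194193; c=2·atan2(√a, √(1-a))=1.565435140; dist=6371·c=9973.387 ≈ 9973.4 km; running total=23769.3 km
Leg 3 bearing: y=sinΔλ·cosφ2=0.79645976, x=cosφ1·sinφ2-sinφ1·cosφ2·cosΔλ=0.60466777; θ=atan2(y, x)=52.7944° ≈ 52.8°
Leg 4: φ1=0.6282173, φ2=0.5571719, Δφ=-0.0710454, Δλ=-0.7562634 rad; a=sin²(Δφ/2)+cosφ1·cosφ2·sin²(Δλ/2)=0.0948576982; c=2·atan2(√a, √(1-a))=0.626158733; dist=6371·c=3989.257 ≈ 3989.3 km; running total=27758.6 km
Leg 4 bearing: y=sinΔλ·cosφ2=-0.58242193, x=cosφ1·sinφ2-sinφ1·cosφ2·cosΔλ=0.06498891; θ=atan2(y, x)=-83.6331° <0 so +360° → 276.3669° ≈ 276.4°
Leg 5: φ1=0.5571719, φ2=-0.8275077, Δφ=-1.3846797, Δλ=-0.3838206 rad; a=sin²(Δφ/2)+cosφ1·cosφ2·sin²(Δλ/2)=0.4283730854; c=2·atan2(√a, √(1-a))=1.427047949; dist=6371·c=9091.722 ≈ 9091.7 km; running total=36850.3 km
Leg 5 bearing: y=sinΔλ·cosφ2=-0.25340580, x=cosφ1·sinφ2-sinφ1·cosφ2·cosΔλ=-0.95669423; θ=atan2(y, x)=-165.1644° <0 so +360° → 194.8356° ≈ 194.8°
Leg 6: φ1=-0.8275077, φ2=0.3484689, Δφ=1.1759767, Δλ=4.7747862 rad; a=sin²(Δφ/2)+cosφ1·cosφ2·sin²(Δλ/2)=0.6058684589; c=2·atan2(√a, √(1-a))=1.784148158; dist=6371·c=11366.808 ≈ 11366.8 km; running total=48217.1 km
Leg 6 bearing: y=sinΔλ·cosφ2=-0.93806749, x=cosφ1·sinφ2-sinφ1·cosφ2·cosΔλ=0.27422045; θ=atan2(y, x)=-73.7050° <0 so +360° → 286.2950° ≈ 286.3°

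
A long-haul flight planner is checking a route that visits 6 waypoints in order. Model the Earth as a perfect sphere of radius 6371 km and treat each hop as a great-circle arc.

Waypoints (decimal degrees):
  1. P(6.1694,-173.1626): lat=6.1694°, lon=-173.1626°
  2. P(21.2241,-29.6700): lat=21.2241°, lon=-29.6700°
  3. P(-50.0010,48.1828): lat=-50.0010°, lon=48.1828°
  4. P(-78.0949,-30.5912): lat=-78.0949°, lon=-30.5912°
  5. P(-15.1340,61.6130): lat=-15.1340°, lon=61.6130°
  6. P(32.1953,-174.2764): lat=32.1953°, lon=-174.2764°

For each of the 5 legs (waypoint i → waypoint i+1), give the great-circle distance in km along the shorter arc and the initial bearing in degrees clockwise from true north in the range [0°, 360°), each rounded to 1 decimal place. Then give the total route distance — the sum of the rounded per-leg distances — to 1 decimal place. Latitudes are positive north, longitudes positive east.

Leg 1: dist=15001.5 km, bearing=51.5°
Leg 2: dist=10974.8 km, bearing=140.5°
Leg 3: dist=4354.3 km, bearing=198.7°
Leg 4: dist=8412.2 km, bearing=95.3°
Leg 5: dist=14085.1 km, bearing=60.9°
Total: 52827.9 km

Leg 1: φ1=0.1076763, φ2=0.3704304, Δφ=0.2627541, Δλ=2.5044183 rad; a=sin²(Δφ/2)+cosφ1·cosφ2·sin²(Δλ/2)=0.8530081144; c=2·atan2(√a, √(1-a))=2.354653403; dist=6371·c=15001.497 ≈ 15001.5 km; running total=15001.5 km
Leg 1 bearing: y=sinΔλ·cosφ2=0.55457369, x=cosφ1·sinφ2-sinφ1·cosφ2·cosΔλ=0.44044194; θ=atan2(y, x)=51.5434° ≈ 51.5°
Leg 2: φ1=0.3704304, φ2=-0.8726821, Δφ=-1.2431125, Δλ=1.3587877 rad; a=sin²(Δφ/2)+cosφ1·cosφ2·sin²(Δλ/2)=0.5756219798; c=2·atan2(√a, √(1-a))=1.722622915; dist=6371·c=10974.831 ≈ 10974.8 km; running total=25976.3 km
Leg 2 bearing: y=sinΔλ·cosφ2=0.62838267, x=cosφ1·sinφ2-sinφ1·cosφ2·cosΔλ=-0.76305995; θ=atan2(y, x)=140.5284° ≈ 140.5°
Leg 3: φ1=-0.8726821, φ2=-1.3630131, Δφ=-0.4903311, Δλ=-1.3748657 rad; a=sin²(Δφ/2)+cosφ1·cosφ2·sin²(Δλ/2)=0.1123037329; c=2·atan2(√a, √(1-a))=0.683459859; dist=6371·c=4354.323 ≈ 4354.3 km; running total=30330.6 km
Leg 3 bearing: y=sinΔλ·cosφ2=-0.20234429, x=cosφ1·sinφ2-sinφ1·cosφ2·cosΔλ=-0.59818325; θ=atan2(y, x)=-161.3111° <0 so +360° → 198.6889° ≈ 198.7°
Leg 4: φ1=-1.3630131, φ2=-0.2641381, Δφ=1.0988750, Δλ=1.6092669 rad; a=sin²(Δφ/2)+cosφ1·cosφ2·sin²(Δλ/2)=0.3760986161; c=2·atan2(√a, √(1-a))=1.320384701; dist=6371·c=8412.171 ≈ 8412.2 km; running total=38742.8 km
Leg 4 bearing: y=sinΔλ·cosφ2=0.96460364, x=cosφ1·sinφ2-sinφ1·cosφ2·cosΔλ=-0.09018655; θ=atan2(y, x)=95.3414° ≈ 95.3°
Leg 5: φ1=-0.2641381, φ2=0.5619140, Δφ=0.8260521, Δλ=-4.1170467 rad; a=sin²(Δφ/2)+cosφ1·cosφ2·sin²(Δλ/2)=0.7986039951; c=2·atan2(√a, √(1-a))=2.210811972; dist=6371·c=14085.083 ≈ 14085.1 km; running total=52827.9 km
Leg 5 bearing: y=sinΔλ·cosφ2=0.70064741, x=cosφ1·sinφ2-sinφ1·cosφ2·cosΔλ=0.39043031; θ=atan2(y, x)=60.8716° ≈ 60.9°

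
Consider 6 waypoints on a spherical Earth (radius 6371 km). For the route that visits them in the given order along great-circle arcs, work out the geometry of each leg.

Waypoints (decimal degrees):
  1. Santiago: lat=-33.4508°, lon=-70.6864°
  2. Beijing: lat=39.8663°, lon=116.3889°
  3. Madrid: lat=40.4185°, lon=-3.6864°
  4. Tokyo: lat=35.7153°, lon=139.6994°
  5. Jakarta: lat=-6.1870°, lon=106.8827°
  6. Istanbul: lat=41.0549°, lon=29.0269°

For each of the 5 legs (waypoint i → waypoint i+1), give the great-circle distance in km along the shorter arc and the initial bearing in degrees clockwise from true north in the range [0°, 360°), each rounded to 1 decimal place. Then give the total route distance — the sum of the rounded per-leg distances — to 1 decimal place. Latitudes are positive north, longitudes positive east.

Leg 1: φ1=-0.5838266, φ2=0.6957982, Δφ=1.2796248, Δλ=3.2650799 rad; a=sin²(Δφ/2)+cosφ1·cosφ2·sin²(Δλ/2)=0.9944305588; c=2·atan2(√a, √(1-a))=2.992196381; dist=6371·c=19063.283 ≈ 19063.3 km; running total=19063.3 km
Leg 1 bearing: y=sinΔλ·cosφ2=-0.09454101, x=cosφ1·sinφ2-sinφ1·cosφ2·cosΔλ=0.11495951; θ=atan2(y, x)=-39.4334° <0 so +360° → 320.5666° ≈ 320.6°
Leg 2: φ1=0.6957982, φ2=0.7054359, Δφ=0.0096377, Δλ=-2.0957093 rad; a=sin²(Δφ/2)+cosφ1·cosφ2·sin²(Δλ/2)=0.4386197985; c=2·atan2(√a, √(1-a))=1.447725478; dist=6371·c=9223.459 ≈ 9223.5 km; running total=28286.8 km
Leg 2 bearing: y=sinΔλ·cosφ2=-0.65882940, x=cosφ1·sinφ2-sinφ1·cosφ2·cosΔλ=0.74220866; θ=atan2(y, x)=-41.5942° <0 so +360° → 318.4058° ≈ 318.4°
Leg 3: φ1=0.7054359, φ2=0.6233496, Δφ=-0.0820863, Δλ=2.5025543 rad; a=sin²(Δφ/2)+cosφ1·cosφ2·sin²(Δλ/2)=0.5588383937; c=2·atan2(√a, √(1-a))=1.688746415; dist=6371·c=10759.003 ≈ 10759.0 km; running total=39045.8 km
Leg 3 bearing: y=sinΔλ·cosφ2=0.48425301, x=cosφ1·sinφ2-sinφ1·cosφ2·cosΔλ=0.86697820; θ=atan2(y, x)=29.1857° ≈ 29.2°
Leg 4: φ1=0.6233496, φ2=-0.1079835, Δφ=-0.7313331, Δλ=-0.5727595 rad; a=sin²(Δφ/2)+cosφ1·cosφ2·sin²(Δλ/2)=0.1922685743; c=2·atan2(√a, √(1-a))=0.907823244; dist=6371·c=5783.742 ≈ 5783.7 km; running total=44829.5 km
Leg 4 bearing: y=sinΔλ·cosφ2=-0.53879655, x=cosφ1·sinφ2-sinφ1·cosφ2·cosΔλ=-0.57524235; θ=atan2(y, x)=-136.8738° <0 so +360° → 223.1262° ≈ 223.1°
Leg 5: φ1=-0.1079835, φ2=0.7165432, Δφ=0.8245267, Δλ=-1.3588401 rad; a=sin²(Δφ/2)+cosφ1·cosφ2·sin²(Δλ/2)=0.4565349101; c=2·atan2(√a, √(1-a))=1.483756287; dist=6371·c=9453.011 ≈ 9453.0 km; running total=54282.5 km
Leg 5 bearing: y=sinΔλ·cosφ2=-0.73720522, x=cosφ1·sinφ2-sinφ1·cosφ2·cosΔλ=0.67005344; θ=atan2(y, x)=-47.7320° <0 so +360° → 312.2680° ≈ 312.3°

Leg 1: dist=19063.3 km, bearing=320.6°
Leg 2: dist=9223.5 km, bearing=318.4°
Leg 3: dist=10759.0 km, bearing=29.2°
Leg 4: dist=5783.7 km, bearing=223.1°
Leg 5: dist=9453.0 km, bearing=312.3°
Total: 54282.5 km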